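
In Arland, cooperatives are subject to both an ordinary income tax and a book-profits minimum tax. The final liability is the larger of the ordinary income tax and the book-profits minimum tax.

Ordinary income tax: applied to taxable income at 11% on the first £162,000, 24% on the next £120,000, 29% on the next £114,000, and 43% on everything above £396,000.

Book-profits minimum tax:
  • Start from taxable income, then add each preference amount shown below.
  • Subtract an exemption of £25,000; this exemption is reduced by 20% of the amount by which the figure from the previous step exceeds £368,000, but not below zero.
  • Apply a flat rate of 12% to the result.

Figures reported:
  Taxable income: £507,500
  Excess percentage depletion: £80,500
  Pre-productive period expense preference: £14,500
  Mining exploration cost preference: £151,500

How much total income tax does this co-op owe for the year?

£127,625

Book-profits minimum tax:
  Adjusted income: £507,500 + £80,500 + £14,500 + £151,500 = £754,000
  Exemption: 20% × (£754,000 − £368,000) = £77,200 ≥ £25,000, so the exemption is fully phased out
  Base: £754,000 − £0 = £754,000
  £754,000 × 12% = £90,480

Ordinary income tax:
  £162,000 × 11% = £17,820
  £120,000 × 24% = £28,800
  £114,000 × 29% = £33,060
  £111,500 × 43% = £47,945
  → £127,625

£127,625 > £90,480, so the ordinary income tax governs.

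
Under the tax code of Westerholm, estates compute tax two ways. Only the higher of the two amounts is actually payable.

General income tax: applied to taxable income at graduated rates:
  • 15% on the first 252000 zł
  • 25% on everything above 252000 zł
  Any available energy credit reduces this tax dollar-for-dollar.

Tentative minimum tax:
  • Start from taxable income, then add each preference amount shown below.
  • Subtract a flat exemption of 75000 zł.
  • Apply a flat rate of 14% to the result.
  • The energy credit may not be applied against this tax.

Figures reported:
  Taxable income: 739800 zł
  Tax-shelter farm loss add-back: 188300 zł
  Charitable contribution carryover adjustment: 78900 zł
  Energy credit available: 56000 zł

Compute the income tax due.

130480 zł

Tentative minimum tax:
  Adjusted income: 739800 zł + 188300 zł + 78900 zł = 1007000 zł
  Less exemption 75000 zł → base 932000 zł
  932000 zł × 14% = 130480 zł

General income tax:
  252000 zł × 15% = 37800 zł
  487800 zł × 25% = 121950 zł
  → 159750 zł
  Less energy credit 56000 zł → 103750 zł

130480 zł > 103750 zł, so the tentative minimum tax is the binding amount.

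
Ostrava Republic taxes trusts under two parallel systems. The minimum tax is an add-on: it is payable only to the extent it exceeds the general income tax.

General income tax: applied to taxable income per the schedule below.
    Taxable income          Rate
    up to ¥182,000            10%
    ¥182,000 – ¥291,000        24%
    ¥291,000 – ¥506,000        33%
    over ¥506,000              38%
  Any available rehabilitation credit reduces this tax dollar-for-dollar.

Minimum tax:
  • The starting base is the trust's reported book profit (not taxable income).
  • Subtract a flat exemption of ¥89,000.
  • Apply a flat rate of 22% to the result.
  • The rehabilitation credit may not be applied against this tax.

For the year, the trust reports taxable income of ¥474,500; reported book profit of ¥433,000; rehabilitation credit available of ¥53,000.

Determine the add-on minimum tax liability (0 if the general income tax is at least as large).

Minimum tax:
  Base (reported book profit): ¥433,000
  Less exemption ¥89,000 → base ¥344,000
  ¥344,000 × 22% = ¥75,680

General income tax:
  ¥182,000 × 10% = ¥18,200
  ¥109,000 × 24% = ¥26,160
  ¥183,500 × 33% = ¥60,555
  → ¥104,915
  Less rehabilitation credit ¥53,000 → ¥51,915

Excess of minimum tax over general income tax: ¥75,680 − ¥51,915 = ¥23,765.

¥23,765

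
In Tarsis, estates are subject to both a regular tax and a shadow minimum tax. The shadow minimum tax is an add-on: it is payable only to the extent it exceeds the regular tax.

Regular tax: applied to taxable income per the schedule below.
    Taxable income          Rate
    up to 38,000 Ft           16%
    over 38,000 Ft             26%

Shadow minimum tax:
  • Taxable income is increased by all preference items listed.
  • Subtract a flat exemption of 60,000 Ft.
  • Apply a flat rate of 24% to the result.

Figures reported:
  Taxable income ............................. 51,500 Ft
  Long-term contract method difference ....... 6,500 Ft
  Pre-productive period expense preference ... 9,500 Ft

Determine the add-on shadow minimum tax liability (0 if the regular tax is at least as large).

Shadow minimum tax:
  Adjusted income: 51,500 Ft + 6,500 Ft + 9,500 Ft = 67,500 Ft
  Less exemption 60,000 Ft → base 7,500 Ft
  7,500 Ft × 24% = 1,800 Ft

Regular tax:
  38,000 Ft × 16% = 6,080 Ft
  13,500 Ft × 26% = 3,510 Ft
  → 9,590 Ft

1,800 Ft ≤ 9,590 Ft, so no add-on is due.

0 Ft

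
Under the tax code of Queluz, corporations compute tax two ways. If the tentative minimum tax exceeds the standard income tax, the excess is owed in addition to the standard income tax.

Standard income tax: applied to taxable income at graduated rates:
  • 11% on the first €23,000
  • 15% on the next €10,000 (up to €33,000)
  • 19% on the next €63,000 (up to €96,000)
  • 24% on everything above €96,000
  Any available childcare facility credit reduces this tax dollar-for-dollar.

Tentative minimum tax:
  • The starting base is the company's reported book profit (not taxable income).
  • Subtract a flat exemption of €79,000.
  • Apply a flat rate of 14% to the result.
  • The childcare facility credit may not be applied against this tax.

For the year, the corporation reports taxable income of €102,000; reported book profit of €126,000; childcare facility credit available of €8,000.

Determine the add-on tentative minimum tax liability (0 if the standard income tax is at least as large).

€0

Standard income tax:
  €23,000 × 11% = €2,530
  €10,000 × 15% = €1,500
  €63,000 × 19% = €11,970
  €6,000 × 24% = €1,440
  → €17,440
  Less childcare facility credit €8,000 → €9,440

Tentative minimum tax:
  Base (reported book profit): €126,000
  Less exemption €79,000 → base €47,000
  €47,000 × 14% = €6,580

€6,580 ≤ €9,440, so no add-on is due.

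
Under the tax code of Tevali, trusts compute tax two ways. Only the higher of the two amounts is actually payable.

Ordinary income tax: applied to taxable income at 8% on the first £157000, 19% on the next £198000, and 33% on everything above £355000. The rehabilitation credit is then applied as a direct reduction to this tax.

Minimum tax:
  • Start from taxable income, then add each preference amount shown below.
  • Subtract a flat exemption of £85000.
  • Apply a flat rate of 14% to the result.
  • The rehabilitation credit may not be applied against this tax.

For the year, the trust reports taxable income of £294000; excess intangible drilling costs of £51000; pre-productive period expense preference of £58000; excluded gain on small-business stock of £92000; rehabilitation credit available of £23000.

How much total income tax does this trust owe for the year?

Minimum tax:
  Adjusted income: £294000 + £51000 + £58000 + £92000 = £495000
  Less exemption £85000 → base £410000
  £410000 × 14% = £57400

Ordinary income tax:
  £157000 × 8% = £12560
  £137000 × 19% = £26030
  → £38590
  Less rehabilitation credit £23000 → £15590

£57400 > £15590, so the minimum tax is the binding amount.

£57400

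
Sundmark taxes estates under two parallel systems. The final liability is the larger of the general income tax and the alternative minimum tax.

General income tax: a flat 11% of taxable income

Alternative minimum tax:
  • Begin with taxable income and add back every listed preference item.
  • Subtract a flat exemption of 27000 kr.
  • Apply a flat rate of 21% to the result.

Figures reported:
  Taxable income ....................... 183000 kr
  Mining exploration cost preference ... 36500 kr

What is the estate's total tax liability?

40425 kr

General income tax:
  183000 kr × 11% = 20130 kr

Alternative minimum tax:
  Adjusted income: 183000 kr + 36500 kr = 219500 kr
  Less exemption 27000 kr → base 192500 kr
  192500 kr × 21% = 40425 kr

40425 kr > 20130 kr, so the alternative minimum tax is the binding amount.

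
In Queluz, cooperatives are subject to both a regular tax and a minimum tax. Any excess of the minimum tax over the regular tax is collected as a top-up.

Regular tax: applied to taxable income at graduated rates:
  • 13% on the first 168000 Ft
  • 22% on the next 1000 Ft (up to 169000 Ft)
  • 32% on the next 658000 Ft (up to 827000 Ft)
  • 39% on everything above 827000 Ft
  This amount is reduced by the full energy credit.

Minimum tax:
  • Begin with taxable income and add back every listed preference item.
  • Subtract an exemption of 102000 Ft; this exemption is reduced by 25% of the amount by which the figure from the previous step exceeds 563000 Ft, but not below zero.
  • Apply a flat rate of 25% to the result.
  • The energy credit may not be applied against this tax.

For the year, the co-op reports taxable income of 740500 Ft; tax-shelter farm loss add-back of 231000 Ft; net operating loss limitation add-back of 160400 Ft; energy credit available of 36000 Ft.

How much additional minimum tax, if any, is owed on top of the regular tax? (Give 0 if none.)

Minimum tax:
  Adjusted income: 740500 Ft + 231000 Ft + 160400 Ft = 1131900 Ft
  Exemption: 25% × (1131900 Ft − 563000 Ft) = 142225 Ft ≥ 102000 Ft, so the exemption is fully phased out
  Base: 1131900 Ft − 0 Ft = 1131900 Ft
  1131900 Ft × 25% = 282975 Ft

Regular tax:
  168000 Ft × 13% = 21840 Ft
  1000 Ft × 22% = 220 Ft
  571500 Ft × 32% = 182880 Ft
  → 204940 Ft
  Less energy credit 36000 Ft → 168940 Ft

Excess of minimum tax over regular tax: 282975 Ft − 168940 Ft = 114035 Ft.

114035 Ft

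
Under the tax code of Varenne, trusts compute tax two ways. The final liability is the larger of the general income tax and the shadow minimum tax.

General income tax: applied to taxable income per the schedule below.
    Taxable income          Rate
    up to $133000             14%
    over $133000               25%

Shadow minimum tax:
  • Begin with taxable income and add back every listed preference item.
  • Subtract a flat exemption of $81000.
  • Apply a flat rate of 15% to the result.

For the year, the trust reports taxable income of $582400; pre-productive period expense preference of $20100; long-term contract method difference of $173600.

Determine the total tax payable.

Shadow minimum tax:
  Adjusted income: $582400 + $20100 + $173600 = $776100
  Less exemption $81000 → base $695100
  $695100 × 15% = $104265

General income tax:
  $133000 × 14% = $18620
  $449400 × 25% = $112350
  → $130970

$130970 > $104265, so the general income tax governs.

$130970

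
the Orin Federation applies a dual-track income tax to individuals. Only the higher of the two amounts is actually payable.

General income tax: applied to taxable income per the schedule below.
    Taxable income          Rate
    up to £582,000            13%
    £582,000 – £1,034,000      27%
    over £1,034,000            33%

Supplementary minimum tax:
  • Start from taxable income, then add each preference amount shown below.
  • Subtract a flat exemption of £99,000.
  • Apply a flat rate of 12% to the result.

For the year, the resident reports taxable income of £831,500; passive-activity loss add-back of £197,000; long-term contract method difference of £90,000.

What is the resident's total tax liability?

General income tax:
  £582,000 × 13% = £75,660
  £249,500 × 27% = £67,365
  → £143,025

Supplementary minimum tax:
  Adjusted income: £831,500 + £197,000 + £90,000 = £1,118,500
  Less exemption £99,000 → base £1,019,500
  £1,019,500 × 12% = £122,340

£143,025 > £122,340, so the general income tax governs.

£143,025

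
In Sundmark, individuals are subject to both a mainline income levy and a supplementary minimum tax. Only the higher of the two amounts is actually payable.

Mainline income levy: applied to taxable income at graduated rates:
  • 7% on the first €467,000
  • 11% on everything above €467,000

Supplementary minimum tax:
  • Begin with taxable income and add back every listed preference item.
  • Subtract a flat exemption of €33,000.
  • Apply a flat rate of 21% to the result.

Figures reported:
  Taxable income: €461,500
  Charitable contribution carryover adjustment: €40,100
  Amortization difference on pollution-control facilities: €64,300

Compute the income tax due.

€111,909

Mainline income levy:
  €461,500 × 7% = €32,305

Supplementary minimum tax:
  Adjusted income: €461,500 + €40,100 + €64,300 = €565,900
  Less exemption €33,000 → base €532,900
  €532,900 × 21% = €111,909

€111,909 > €32,305, so the supplementary minimum tax is the binding amount.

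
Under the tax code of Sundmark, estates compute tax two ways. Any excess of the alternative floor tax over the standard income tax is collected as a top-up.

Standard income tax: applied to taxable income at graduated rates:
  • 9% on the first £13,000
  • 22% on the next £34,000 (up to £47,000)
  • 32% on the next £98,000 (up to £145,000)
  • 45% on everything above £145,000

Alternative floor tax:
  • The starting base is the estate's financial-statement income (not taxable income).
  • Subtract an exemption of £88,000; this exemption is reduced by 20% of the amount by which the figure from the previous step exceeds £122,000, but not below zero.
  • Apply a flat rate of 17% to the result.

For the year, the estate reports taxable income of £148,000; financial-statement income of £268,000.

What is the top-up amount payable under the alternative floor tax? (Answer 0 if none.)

Alternative floor tax:
  Base (financial-statement income): £268,000
  Exemption: £88,000 − 20% × (£268,000 − £122,000) = £88,000 − £29,200 = £58,800
  Base: £268,000 − £58,800 = £209,200
  £209,200 × 17% = £35,564

Standard income tax:
  £13,000 × 9% = £1,170
  £34,000 × 22% = £7,480
  £98,000 × 32% = £31,360
  £3,000 × 45% = £1,350
  → £41,360

£35,564 ≤ £41,360, so no add-on is due.

£0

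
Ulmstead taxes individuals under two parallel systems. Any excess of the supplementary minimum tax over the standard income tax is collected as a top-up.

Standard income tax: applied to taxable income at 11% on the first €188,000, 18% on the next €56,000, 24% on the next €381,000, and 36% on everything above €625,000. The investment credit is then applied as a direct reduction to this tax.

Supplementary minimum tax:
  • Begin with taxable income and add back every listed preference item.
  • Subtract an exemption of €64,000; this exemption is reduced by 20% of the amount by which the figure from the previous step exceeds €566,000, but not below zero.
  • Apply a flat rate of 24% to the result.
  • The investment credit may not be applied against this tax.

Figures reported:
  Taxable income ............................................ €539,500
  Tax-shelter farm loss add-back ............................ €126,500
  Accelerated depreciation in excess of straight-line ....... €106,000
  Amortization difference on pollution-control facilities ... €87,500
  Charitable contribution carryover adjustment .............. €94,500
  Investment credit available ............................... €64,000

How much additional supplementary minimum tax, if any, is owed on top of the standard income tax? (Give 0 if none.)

€191,280

Supplementary minimum tax:
  Adjusted income: €539,500 + €126,500 + €106,000 + €87,500 + €94,500 = €954,000
  Exemption: 20% × (€954,000 − €566,000) = €77,600 ≥ €64,000, so the exemption is fully phased out
  Base: €954,000 − €0 = €954,000
  €954,000 × 24% = €228,960

Standard income tax:
  €188,000 × 11% = €20,680
  €56,000 × 18% = €10,080
  €295,500 × 24% = €70,920
  → €101,680
  Less investment credit €64,000 → €37,680

Excess of supplementary minimum tax over standard income tax: €228,960 − €37,680 = €191,280.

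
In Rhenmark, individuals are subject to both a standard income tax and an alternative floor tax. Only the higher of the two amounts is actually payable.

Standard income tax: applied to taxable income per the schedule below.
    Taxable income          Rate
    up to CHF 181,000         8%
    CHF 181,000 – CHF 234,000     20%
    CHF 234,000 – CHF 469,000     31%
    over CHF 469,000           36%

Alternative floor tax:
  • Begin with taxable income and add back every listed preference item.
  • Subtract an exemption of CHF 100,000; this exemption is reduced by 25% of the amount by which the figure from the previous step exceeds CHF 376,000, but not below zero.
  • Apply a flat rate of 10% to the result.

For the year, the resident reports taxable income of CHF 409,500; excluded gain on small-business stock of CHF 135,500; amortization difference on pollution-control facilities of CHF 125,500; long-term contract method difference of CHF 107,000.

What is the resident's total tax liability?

Standard income tax:
  CHF 181,000 × 8% = CHF 14,480
  CHF 53,000 × 20% = CHF 10,600
  CHF 175,500 × 31% = CHF 54,405
  → CHF 79,485

Alternative floor tax:
  Adjusted income: CHF 409,500 + CHF 135,500 + CHF 125,500 + CHF 107,000 = CHF 777,500
  Exemption: 25% × (CHF 777,500 − CHF 376,000) = CHF 100,375 ≥ CHF 100,000, so the exemption is fully phased out
  Base: CHF 777,500 − CHF 0 = CHF 777,500
  CHF 777,500 × 10% = CHF 77,750

CHF 79,485 > CHF 77,750, so the standard income tax governs.

CHF 79,485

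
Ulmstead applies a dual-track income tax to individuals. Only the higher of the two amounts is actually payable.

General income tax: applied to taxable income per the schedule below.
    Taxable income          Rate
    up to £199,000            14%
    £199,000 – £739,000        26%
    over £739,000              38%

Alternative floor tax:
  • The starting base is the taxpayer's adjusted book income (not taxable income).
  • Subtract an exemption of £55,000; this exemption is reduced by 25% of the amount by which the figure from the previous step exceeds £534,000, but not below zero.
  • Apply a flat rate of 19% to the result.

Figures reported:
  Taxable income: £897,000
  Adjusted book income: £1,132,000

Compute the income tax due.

£228,300

Alternative floor tax:
  Base (adjusted book income): £1,132,000
  Exemption: 25% × (£1,132,000 − £534,000) = £149,500 ≥ £55,000, so the exemption is fully phased out
  Base: £1,132,000 − £0 = £1,132,000
  £1,132,000 × 19% = £215,080

General income tax:
  £199,000 × 14% = £27,860
  £540,000 × 26% = £140,400
  £158,000 × 38% = £60,040
  → £228,300

£228,300 > £215,080, so the general income tax governs.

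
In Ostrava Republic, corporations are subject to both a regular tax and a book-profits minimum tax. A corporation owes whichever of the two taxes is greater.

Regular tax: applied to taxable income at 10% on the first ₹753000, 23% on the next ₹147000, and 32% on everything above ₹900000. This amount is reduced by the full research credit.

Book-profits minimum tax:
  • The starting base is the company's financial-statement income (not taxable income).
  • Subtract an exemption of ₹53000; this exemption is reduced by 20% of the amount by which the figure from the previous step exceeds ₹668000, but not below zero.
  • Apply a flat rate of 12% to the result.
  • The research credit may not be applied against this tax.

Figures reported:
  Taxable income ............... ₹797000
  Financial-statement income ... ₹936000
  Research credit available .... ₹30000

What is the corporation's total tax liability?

₹112320

Regular tax:
  ₹753000 × 10% = ₹75300
  ₹44000 × 23% = ₹10120
  → ₹85420
  Less research credit ₹30000 → ₹55420

Book-profits minimum tax:
  Base (financial-statement income): ₹936000
  Exemption: 20% × (₹936000 − ₹668000) = ₹53600 ≥ ₹53000, so the exemption is fully phased out
  Base: ₹936000 − ₹0 = ₹936000
  ₹936000 × 12% = ₹112320

₹112320 > ₹55420, so the book-profits minimum tax is the binding amount.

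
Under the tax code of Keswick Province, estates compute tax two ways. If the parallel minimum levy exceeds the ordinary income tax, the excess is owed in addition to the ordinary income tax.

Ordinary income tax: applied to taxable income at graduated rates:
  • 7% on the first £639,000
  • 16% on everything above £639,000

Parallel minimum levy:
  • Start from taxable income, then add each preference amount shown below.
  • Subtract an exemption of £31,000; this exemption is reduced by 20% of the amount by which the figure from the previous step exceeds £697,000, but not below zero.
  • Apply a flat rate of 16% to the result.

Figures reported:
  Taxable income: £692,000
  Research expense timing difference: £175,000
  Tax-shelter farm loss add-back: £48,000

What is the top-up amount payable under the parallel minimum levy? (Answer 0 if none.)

Parallel minimum levy:
  Adjusted income: £692,000 + £175,000 + £48,000 = £915,000
  Exemption: 20% × (£915,000 − £697,000) = £43,600 ≥ £31,000, so the exemption is fully phased out
  Base: £915,000 − £0 = £915,000
  £915,000 × 16% = £146,400

Ordinary income tax:
  £639,000 × 7% = £44,730
  £53,000 × 16% = £8,480
  → £53,210

Excess of parallel minimum levy over ordinary income tax: £146,400 − £53,210 = £93,190.

£93,190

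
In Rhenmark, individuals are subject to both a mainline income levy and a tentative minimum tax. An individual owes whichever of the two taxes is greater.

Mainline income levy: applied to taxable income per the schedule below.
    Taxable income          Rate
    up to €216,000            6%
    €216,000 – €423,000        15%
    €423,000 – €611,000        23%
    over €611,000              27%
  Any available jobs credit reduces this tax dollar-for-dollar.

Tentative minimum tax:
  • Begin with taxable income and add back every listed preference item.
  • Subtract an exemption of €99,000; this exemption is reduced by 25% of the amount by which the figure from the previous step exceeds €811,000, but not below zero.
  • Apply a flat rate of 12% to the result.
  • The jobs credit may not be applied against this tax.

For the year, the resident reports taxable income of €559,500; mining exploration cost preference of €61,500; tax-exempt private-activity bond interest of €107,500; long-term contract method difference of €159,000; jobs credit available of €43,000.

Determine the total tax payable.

Tentative minimum tax:
  Adjusted income: €559,500 + €61,500 + €107,500 + €159,000 = €887,500
  Exemption: €99,000 − 25% × (€887,500 − €811,000) = €99,000 − €19,125 = €79,875
  Base: €887,500 − €79,875 = €807,625
  €807,625 × 12% = €96,915

Mainline income levy:
  €216,000 × 6% = €12,960
  €207,000 × 15% = €31,050
  €136,500 × 23% = €31,395
  → €75,405
  Less jobs credit €43,000 → €32,405

€96,915 > €32,405, so the tentative minimum tax is the binding amount.

€96,915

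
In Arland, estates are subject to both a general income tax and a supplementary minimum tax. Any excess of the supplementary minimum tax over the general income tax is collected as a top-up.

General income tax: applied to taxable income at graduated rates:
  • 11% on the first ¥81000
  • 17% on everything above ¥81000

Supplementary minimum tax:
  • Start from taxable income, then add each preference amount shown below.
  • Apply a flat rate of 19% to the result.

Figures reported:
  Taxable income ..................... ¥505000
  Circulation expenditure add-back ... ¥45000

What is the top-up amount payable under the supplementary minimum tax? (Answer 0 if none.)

¥23510

General income tax:
  ¥81000 × 11% = ¥8910
  ¥424000 × 17% = ¥72080
  → ¥80990

Supplementary minimum tax:
  Adjusted income: ¥505000 + ¥45000 = ¥550000
  ¥550000 × 19% = ¥104500

Excess of supplementary minimum tax over general income tax: ¥104500 − ¥80990 = ¥23510.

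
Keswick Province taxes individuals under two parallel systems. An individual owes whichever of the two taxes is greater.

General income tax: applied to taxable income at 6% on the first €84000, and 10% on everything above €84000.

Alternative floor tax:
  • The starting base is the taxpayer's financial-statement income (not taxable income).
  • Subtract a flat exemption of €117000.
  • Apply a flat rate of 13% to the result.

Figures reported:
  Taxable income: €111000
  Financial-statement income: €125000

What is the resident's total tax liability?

General income tax:
  €84000 × 6% = €5040
  €27000 × 10% = €2700
  → €7740

Alternative floor tax:
  Base (financial-statement income): €125000
  Less exemption €117000 → base €8000
  €8000 × 13% = €1040

€7740 > €1040, so the general income tax governs.

€7740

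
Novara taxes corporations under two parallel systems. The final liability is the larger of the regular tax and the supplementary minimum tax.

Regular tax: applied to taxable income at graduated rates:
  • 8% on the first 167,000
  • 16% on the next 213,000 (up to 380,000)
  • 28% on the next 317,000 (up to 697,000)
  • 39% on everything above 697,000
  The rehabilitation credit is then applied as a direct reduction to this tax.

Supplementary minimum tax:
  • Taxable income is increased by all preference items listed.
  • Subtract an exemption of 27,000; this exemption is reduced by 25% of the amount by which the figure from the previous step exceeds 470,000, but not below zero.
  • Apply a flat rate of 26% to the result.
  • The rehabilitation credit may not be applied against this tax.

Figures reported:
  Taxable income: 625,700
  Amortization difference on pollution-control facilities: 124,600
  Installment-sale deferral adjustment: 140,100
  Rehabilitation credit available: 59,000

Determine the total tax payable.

Supplementary minimum tax:
  Adjusted income: 625,700 + 124,600 + 140,100 = 890,400
  Exemption: 25% × (890,400 − 470,000) = 105,100 ≥ 27,000, so the exemption is fully phased out
  Base: 890,400 − 0 = 890,400
  890,400 × 26% = 231,504

Regular tax:
  167,000 × 8% = 13,360
  213,000 × 16% = 34,080
  245,700 × 28% = 68,796
  → 116,236
  Less rehabilitation credit 59,000 → 57,236

231,504 > 57,236, so the supplementary minimum tax is the binding amount.

231,504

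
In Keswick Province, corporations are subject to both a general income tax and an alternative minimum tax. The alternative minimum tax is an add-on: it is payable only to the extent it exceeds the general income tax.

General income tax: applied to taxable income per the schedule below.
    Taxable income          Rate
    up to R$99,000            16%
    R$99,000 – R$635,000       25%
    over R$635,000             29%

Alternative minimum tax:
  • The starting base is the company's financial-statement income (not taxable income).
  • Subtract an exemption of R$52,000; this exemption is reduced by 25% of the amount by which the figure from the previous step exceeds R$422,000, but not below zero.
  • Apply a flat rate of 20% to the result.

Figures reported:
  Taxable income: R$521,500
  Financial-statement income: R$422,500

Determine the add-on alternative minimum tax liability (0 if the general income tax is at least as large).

R$0

Alternative minimum tax:
  Base (financial-statement income): R$422,500
  Exemption: R$52,000 − 25% × (R$422,500 − R$422,000) = R$52,000 − R$125 = R$51,875
  Base: R$422,500 − R$51,875 = R$370,625
  R$370,625 × 20% = R$74,125

General income tax:
  R$99,000 × 16% = R$15,840
  R$422,500 × 25% = R$105,625
  → R$121,465

R$74,125 ≤ R$121,465, so no add-on is due.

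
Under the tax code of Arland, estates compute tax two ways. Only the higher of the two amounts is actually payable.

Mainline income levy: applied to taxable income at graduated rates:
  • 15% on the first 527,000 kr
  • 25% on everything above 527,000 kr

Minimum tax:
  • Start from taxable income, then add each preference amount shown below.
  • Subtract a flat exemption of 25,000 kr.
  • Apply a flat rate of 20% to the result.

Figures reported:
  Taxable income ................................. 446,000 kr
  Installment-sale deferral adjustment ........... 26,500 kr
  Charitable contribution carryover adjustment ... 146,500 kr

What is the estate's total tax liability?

118,800 kr

Minimum tax:
  Adjusted income: 446,000 kr + 26,500 kr + 146,500 kr = 619,000 kr
  Less exemption 25,000 kr → base 594,000 kr
  594,000 kr × 20% = 118,800 kr

Mainline income levy:
  446,000 kr × 15% = 66,900 kr

118,800 kr > 66,900 kr, so the minimum tax is the binding amount.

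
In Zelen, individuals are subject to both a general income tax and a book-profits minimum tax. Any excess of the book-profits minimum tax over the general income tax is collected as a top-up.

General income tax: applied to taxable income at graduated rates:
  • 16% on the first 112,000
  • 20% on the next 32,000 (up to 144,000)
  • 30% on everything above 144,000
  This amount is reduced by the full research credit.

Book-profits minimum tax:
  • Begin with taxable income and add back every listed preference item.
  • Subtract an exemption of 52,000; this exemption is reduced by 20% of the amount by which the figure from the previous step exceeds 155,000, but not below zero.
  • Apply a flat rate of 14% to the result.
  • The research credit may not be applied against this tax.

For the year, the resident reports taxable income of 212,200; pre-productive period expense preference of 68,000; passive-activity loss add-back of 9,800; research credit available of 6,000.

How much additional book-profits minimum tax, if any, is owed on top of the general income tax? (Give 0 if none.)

0

Book-profits minimum tax:
  Adjusted income: 212,200 + 68,000 + 9,800 = 290,000
  Exemption: 52,000 − 20% × (290,000 − 155,000) = 52,000 − 27,000 = 25,000
  Base: 290,000 − 25,000 = 265,000
  265,000 × 14% = 37,100

General income tax:
  112,000 × 16% = 17,920
  32,000 × 20% = 6,400
  68,200 × 30% = 20,460
  → 44,780
  Less research credit 6,000 → 38,780

37,100 ≤ 38,780, so no add-on is due.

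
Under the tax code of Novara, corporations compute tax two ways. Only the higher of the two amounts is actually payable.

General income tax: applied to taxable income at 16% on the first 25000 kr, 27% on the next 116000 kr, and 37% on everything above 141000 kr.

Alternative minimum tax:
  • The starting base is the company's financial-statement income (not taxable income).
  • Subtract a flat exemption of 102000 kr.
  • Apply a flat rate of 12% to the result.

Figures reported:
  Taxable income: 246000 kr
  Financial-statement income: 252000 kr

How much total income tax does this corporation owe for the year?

74170 kr

General income tax:
  25000 kr × 16% = 4000 kr
  116000 kr × 27% = 31320 kr
  105000 kr × 37% = 38850 kr
  → 74170 kr

Alternative minimum tax:
  Base (financial-statement income): 252000 kr
  Less exemption 102000 kr → base 150000 kr
  150000 kr × 12% = 18000 kr

74170 kr > 18000 kr, so the general income tax governs.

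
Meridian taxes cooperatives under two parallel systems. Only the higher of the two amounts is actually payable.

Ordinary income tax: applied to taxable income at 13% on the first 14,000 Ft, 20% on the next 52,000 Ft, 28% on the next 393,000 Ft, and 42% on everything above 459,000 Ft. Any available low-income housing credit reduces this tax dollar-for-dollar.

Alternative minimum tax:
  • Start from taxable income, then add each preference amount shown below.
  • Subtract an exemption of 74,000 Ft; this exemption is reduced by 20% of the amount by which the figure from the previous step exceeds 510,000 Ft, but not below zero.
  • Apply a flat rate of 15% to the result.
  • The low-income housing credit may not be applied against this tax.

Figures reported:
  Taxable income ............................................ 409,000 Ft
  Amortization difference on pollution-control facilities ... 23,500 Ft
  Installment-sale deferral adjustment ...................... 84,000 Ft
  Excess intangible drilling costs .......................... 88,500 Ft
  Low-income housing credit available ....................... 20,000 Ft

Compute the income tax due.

88,260 Ft

Ordinary income tax:
  14,000 Ft × 13% = 1,820 Ft
  52,000 Ft × 20% = 10,400 Ft
  343,000 Ft × 28% = 96,040 Ft
  → 108,260 Ft
  Less low-income housing credit 20,000 Ft → 88,260 Ft

Alternative minimum tax:
  Adjusted income: 409,000 Ft + 23,500 Ft + 84,000 Ft + 88,500 Ft = 605,000 Ft
  Exemption: 74,000 Ft − 20% × (605,000 Ft − 510,000 Ft) = 74,000 Ft − 19,000 Ft = 55,000 Ft
  Base: 605,000 Ft − 55,000 Ft = 550,000 Ft
  550,000 Ft × 15% = 82,500 Ft

88,260 Ft > 82,500 Ft, so the ordinary income tax governs.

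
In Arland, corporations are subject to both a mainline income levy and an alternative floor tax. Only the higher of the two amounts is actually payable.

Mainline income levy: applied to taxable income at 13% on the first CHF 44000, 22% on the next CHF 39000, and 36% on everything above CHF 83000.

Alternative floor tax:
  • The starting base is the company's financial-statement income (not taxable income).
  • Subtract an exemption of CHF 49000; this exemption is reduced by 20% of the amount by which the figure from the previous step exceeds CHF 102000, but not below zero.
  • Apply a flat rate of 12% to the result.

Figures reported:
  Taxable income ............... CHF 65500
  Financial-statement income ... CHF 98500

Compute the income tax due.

CHF 10450

Mainline income levy:
  CHF 44000 × 13% = CHF 5720
  CHF 21500 × 22% = CHF 4730
  → CHF 10450

Alternative floor tax:
  Base (financial-statement income): CHF 98500
  Exemption: CHF 98500 ≤ CHF 102000, so full CHF 49000 applies
  Base: CHF 98500 − CHF 49000 = CHF 49500
  CHF 49500 × 12% = CHF 5940

CHF 10450 > CHF 5940, so the mainline income levy governs.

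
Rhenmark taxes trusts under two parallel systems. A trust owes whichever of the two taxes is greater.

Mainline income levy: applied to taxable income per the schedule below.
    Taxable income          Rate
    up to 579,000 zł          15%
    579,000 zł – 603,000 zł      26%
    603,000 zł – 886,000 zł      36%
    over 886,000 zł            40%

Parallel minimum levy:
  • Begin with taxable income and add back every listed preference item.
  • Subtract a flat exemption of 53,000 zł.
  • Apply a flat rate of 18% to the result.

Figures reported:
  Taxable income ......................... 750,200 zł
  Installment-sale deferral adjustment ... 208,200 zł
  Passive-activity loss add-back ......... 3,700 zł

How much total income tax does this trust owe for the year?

Parallel minimum levy:
  Adjusted income: 750,200 zł + 208,200 zł + 3,700 zł = 962,100 zł
  Less exemption 53,000 zł → base 909,100 zł
  909,100 zł × 18% = 163,638 zł

Mainline income levy:
  579,000 zł × 15% = 86,850 zł
  24,000 zł × 26% = 6,240 zł
  147,200 zł × 36% = 52,992 zł
  → 146,082 zł

163,638 zł > 146,082 zł, so the parallel minimum levy is the binding amount.

163,638 zł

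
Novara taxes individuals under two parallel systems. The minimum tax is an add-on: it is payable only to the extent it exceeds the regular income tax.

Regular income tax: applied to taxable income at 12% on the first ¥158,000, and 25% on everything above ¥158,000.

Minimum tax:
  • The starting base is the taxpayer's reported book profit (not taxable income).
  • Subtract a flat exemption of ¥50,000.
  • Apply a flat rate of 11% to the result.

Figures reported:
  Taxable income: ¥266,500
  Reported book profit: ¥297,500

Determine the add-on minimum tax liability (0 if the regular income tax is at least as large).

Minimum tax:
  Base (reported book profit): ¥297,500
  Less exemption ¥50,000 → base ¥247,500
  ¥247,500 × 11% = ¥27,225

Regular income tax:
  ¥158,000 × 12% = ¥18,960
  ¥108,500 × 25% = ¥27,125
  → ¥46,085

¥27,225 ≤ ¥46,085, so no add-on is due.

¥0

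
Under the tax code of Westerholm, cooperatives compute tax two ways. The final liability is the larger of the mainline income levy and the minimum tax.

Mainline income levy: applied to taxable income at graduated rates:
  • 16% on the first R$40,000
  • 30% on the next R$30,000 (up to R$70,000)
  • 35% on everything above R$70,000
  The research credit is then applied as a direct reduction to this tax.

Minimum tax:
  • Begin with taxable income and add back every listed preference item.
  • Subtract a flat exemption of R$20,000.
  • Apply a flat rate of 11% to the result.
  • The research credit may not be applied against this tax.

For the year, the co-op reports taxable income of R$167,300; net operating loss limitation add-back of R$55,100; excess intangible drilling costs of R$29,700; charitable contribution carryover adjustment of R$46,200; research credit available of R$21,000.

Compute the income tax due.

R$30,613

Minimum tax:
  Adjusted income: R$167,300 + R$55,100 + R$29,700 + R$46,200 = R$298,300
  Less exemption R$20,000 → base R$278,300
  R$278,300 × 11% = R$30,613

Mainline income levy:
  R$40,000 × 16% = R$6,400
  R$30,000 × 30% = R$9,000
  R$97,300 × 35% = R$34,055
  → R$49,455
  Less research credit R$21,000 → R$28,455

R$30,613 > R$28,455, so the minimum tax is the binding amount.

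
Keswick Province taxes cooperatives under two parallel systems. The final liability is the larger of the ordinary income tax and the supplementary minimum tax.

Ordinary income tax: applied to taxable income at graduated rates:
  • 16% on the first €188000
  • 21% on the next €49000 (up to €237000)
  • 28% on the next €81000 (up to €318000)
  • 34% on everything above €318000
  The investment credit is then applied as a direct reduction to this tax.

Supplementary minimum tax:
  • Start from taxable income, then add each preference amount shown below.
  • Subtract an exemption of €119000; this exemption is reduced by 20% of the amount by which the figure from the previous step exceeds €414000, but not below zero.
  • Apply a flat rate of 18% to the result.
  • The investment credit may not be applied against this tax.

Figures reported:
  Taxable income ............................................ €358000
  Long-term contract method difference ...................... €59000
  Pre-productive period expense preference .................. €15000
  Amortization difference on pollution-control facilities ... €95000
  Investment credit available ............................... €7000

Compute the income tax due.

€77508

Ordinary income tax:
  €188000 × 16% = €30080
  €49000 × 21% = €10290
  €81000 × 28% = €22680
  €40000 × 34% = €13600
  → €76650
  Less investment credit €7000 → €69650

Supplementary minimum tax:
  Adjusted income: €358000 + €59000 + €15000 + €95000 = €527000
  Exemption: €119000 − 20% × (€527000 − €414000) = €119000 − €22600 = €96400
  Base: €527000 − €96400 = €430600
  €430600 × 18% = €77508

€77508 > €69650, so the supplementary minimum tax is the binding amount.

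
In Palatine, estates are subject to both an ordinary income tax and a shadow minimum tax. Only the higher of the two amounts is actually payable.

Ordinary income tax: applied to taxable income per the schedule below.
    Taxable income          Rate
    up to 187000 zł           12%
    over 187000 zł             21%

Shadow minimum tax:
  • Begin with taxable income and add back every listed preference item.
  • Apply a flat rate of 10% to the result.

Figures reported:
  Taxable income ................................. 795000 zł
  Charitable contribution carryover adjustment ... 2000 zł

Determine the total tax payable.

Shadow minimum tax:
  Adjusted income: 795000 zł + 2000 zł = 797000 zł
  797000 zł × 10% = 79700 zł

Ordinary income tax:
  187000 zł × 12% = 22440 zł
  608000 zł × 21% = 127680 zł
  → 150120 zł

150120 zł > 79700 zł, so the ordinary income tax governs.

150120 zł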